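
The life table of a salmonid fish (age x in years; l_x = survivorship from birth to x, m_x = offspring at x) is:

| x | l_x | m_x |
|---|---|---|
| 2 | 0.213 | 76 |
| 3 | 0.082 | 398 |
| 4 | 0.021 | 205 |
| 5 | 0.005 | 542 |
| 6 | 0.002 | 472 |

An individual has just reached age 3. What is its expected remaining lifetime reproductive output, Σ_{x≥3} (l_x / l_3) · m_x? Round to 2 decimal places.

l_3 = 0.082. Conditional survival from age 3 to x is l_x / l_3.
  x=3: (0.082/0.082) × 398 = 398.0000
  x=4: (0.021/0.082) × 205 = 52.5000
  x=5: (0.005/0.082) × 542 = 33.0488
  x=6: (0.002/0.082) × 472 = 11.5122
Sum = 398.0000 + 52.5000 + 33.0488 + 11.5122 = 495.0610

495.06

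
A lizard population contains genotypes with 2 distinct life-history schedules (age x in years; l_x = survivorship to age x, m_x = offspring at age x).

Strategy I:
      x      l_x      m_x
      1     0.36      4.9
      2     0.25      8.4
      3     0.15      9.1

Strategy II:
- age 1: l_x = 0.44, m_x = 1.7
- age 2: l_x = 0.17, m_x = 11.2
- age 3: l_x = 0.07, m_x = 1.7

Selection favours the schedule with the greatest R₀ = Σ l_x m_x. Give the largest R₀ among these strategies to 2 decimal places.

5.23

Strategy I: R₀ = 0.36×4.9 + 0.25×8.4 + 0.15×9.1 = 5.2290
Strategy II: R₀ = 0.44×1.7 + 0.17×11.2 + 0.07×1.7 = 2.7710
Highest R₀: strategy I with 5.2290.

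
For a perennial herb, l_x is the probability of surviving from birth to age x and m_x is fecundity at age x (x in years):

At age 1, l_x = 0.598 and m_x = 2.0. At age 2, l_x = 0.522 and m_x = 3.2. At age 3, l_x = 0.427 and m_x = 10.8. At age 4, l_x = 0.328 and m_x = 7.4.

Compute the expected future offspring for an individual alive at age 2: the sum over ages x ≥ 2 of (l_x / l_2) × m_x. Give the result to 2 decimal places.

l_2 = 0.522. Conditional survival from age 2 to x is l_x / l_2.
  x=2: (0.522/0.522) × 3.2 = 3.2000
  x=3: (0.427/0.522) × 10.8 = 8.8345
  x=4: (0.328/0.522) × 7.4 = 4.6498
Sum = 3.2000 + 8.8345 + 4.6498 = 16.6843

16.68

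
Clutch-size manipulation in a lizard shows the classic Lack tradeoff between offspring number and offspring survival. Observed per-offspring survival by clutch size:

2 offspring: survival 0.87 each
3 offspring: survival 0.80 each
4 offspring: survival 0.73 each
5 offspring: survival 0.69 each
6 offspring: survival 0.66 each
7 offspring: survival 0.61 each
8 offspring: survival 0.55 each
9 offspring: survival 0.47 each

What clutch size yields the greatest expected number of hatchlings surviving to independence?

8

Expected hatchlings surviving to independence = c × s(c):
  c=2: 2 × 0.87 = 1.740
  c=3: 3 × 0.80 = 2.400
  c=4: 4 × 0.73 = 2.920
  c=5: 5 × 0.69 = 3.450
  c=6: 6 × 0.66 = 3.960
  c=7: 7 × 0.61 = 4.270
  c=8: 8 × 0.55 = 4.400
  c=9: 9 × 0.47 = 4.230
Maximum at c = 8 (4.400 hatchlings surviving to independence).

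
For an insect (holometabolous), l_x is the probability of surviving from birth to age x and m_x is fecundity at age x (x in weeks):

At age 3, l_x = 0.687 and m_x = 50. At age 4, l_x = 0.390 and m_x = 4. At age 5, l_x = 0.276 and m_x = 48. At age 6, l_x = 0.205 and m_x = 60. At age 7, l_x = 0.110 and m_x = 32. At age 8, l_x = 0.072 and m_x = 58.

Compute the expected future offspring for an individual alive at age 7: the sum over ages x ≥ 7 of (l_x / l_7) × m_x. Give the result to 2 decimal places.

69.96

l_7 = 0.110. Conditional survival from age 7 to x is l_x / l_7.
  x=7: (0.110/0.110) × 32 = 32.0000
  x=8: (0.072/0.110) × 58 = 37.9636
Sum = 32.0000 + 37.9636 = 69.9636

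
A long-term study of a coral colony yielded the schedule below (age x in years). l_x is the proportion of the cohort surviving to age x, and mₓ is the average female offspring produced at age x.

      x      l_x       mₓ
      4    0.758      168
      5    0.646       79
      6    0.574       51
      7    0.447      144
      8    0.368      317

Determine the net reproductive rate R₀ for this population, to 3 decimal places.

388.676

R₀ = Σ l_x mₓ:
  age 4: 0.758 × 168 = 127.3440
  age 5: 0.646 × 79 = 51.0340
  age 6: 0.574 × 51 = 29.2740
  age 7: 0.447 × 144 = 64.3680
  age 8: 0.368 × 317 = 116.6560
R₀ = 127.3440 + 51.0340 + 29.2740 + 64.3680 + 116.6560 = 388.6760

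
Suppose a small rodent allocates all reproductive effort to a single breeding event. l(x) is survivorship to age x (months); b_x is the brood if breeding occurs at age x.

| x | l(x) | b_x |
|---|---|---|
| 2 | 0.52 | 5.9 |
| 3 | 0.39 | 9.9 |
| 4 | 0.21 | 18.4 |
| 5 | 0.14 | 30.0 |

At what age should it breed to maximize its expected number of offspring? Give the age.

Expected offspring if breeding at age x = l(x) × b_x:
  age 2: 0.52 × 5.9 = 3.068
  age 3: 0.39 × 9.9 = 3.861
  age 4: 0.21 × 18.4 = 3.864
  age 5: 0.14 × 30.0 = 4.200
Maximum at age 5 (4.200).

5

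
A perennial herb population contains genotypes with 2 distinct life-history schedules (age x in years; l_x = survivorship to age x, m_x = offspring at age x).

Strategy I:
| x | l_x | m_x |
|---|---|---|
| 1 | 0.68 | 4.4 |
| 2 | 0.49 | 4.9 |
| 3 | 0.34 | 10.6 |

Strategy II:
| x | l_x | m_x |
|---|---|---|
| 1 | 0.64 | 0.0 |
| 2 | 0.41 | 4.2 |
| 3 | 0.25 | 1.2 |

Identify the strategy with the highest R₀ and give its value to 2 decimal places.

9.00

Strategy I: R₀ = 0.68×4.4 + 0.49×4.9 + 0.34×10.6 = 8.9970
Strategy II: R₀ = 0.64×0.0 + 0.41×4.2 + 0.25×1.2 = 2.0220
Highest R₀: strategy I with 8.9970.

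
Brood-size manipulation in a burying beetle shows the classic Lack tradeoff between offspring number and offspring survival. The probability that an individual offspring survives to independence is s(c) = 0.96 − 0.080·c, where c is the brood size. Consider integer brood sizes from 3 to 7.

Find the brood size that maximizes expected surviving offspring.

6

Expected surviving offspring = c × s(c):
  c=3: 3 × 0.720 = 2.160
  c=4: 4 × 0.640 = 2.560
  c=5: 5 × 0.560 = 2.800
  c=6: 6 × 0.480 = 2.880
  c=7: 7 × 0.400 = 2.800
Maximum at c = 6 (2.880 surviving offspring).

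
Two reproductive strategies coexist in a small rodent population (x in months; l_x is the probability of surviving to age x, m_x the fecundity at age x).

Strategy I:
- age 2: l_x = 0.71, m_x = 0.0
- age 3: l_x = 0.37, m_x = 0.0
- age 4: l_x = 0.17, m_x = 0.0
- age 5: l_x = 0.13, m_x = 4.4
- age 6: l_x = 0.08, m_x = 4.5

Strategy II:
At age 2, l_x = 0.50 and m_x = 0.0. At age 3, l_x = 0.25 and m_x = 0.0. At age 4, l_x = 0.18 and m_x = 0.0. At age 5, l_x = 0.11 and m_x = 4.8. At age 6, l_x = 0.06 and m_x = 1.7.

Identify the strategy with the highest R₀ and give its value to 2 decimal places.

0.93

Strategy I: R₀ = 0.71×0.0 + 0.37×0.0 + 0.17×0.0 + 0.13×4.4 + 0.08×4.5 = 0.9320
Strategy II: R₀ = 0.50×0.0 + 0.25×0.0 + 0.18×0.0 + 0.11×4.8 + 0.06×1.7 = 0.6300
Highest R₀: strategy I with 0.9320.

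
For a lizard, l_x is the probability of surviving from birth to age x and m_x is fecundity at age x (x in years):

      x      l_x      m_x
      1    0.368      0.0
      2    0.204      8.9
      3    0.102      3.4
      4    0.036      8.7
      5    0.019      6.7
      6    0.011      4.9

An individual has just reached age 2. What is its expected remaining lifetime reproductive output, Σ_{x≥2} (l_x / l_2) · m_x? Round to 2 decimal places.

13.02

l_2 = 0.204. Conditional survival from age 2 to x is l_x / l_2.
  x=2: (0.204/0.204) × 8.9 = 8.9000
  x=3: (0.102/0.204) × 3.4 = 1.7000
  x=4: (0.036/0.204) × 8.7 = 1.5353
  x=5: (0.019/0.204) × 6.7 = 0.6240
  x=6: (0.011/0.204) × 4.9 = 0.2642
Sum = 8.9000 + 1.7000 + 1.5353 + 0.6240 + 0.2642 = 13.0235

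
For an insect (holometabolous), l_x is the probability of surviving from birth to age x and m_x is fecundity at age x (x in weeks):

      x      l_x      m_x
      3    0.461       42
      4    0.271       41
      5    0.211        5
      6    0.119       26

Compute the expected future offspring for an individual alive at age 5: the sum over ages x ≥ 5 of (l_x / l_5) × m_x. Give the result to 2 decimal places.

19.66

l_5 = 0.211. Conditional survival from age 5 to x is l_x / l_5.
  x=5: (0.211/0.211) × 5 = 5.0000
  x=6: (0.119/0.211) × 26 = 14.6635
Sum = 5.0000 + 14.6635 = 19.6635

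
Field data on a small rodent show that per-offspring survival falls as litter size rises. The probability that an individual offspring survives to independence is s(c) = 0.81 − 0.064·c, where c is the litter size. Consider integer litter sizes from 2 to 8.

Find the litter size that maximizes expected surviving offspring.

6

Expected surviving offspring = c × s(c):
  c=2: 2 × 0.682 = 1.364
  c=3: 3 × 0.618 = 1.854
  c=4: 4 × 0.554 = 2.216
  c=5: 5 × 0.490 = 2.450
  c=6: 6 × 0.426 = 2.556
  c=7: 7 × 0.362 = 2.534
  c=8: 8 × 0.298 = 2.384
Maximum at c = 6 (2.556 surviving offspring).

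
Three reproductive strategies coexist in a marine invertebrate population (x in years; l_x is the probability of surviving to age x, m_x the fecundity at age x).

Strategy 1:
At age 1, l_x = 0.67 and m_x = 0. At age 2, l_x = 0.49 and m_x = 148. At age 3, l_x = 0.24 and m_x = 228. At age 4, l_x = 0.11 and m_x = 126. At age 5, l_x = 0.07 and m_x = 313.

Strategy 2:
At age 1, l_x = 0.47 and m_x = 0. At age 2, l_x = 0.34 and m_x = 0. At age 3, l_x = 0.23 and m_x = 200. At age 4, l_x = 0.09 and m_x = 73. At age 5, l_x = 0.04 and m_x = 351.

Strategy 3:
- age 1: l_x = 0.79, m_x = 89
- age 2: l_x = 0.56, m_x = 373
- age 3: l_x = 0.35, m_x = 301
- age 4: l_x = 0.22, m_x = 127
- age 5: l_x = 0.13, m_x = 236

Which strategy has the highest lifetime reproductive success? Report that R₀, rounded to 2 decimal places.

443.16

Strategy 1: R₀ = 0.67×0 + 0.49×148 + 0.24×228 + 0.11×126 + 0.07×313 = 163.0100
Strategy 2: R₀ = 0.47×0 + 0.34×0 + 0.23×200 + 0.09×73 + 0.04×351 = 66.6100
Strategy 3: R₀ = 0.79×89 + 0.56×373 + 0.35×301 + 0.22×127 + 0.13×236 = 443.1600
Highest R₀: strategy 3 with 443.1600.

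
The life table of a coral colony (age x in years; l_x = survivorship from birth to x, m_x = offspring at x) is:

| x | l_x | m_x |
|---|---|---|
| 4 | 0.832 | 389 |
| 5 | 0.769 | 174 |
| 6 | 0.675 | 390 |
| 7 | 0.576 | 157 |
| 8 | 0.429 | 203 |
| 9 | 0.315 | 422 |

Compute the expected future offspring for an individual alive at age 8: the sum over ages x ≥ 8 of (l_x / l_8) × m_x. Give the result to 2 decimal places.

512.86

l_8 = 0.429. Conditional survival from age 8 to x is l_x / l_8.
  x=8: (0.429/0.429) × 203 = 203.0000
  x=9: (0.315/0.429) × 422 = 309.8601
Sum = 203.0000 + 309.8601 = 512.8601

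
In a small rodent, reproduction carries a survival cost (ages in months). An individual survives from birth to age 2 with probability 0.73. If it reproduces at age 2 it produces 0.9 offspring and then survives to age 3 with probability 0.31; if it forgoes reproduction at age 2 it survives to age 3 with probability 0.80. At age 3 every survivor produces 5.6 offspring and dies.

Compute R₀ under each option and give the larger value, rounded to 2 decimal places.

3.27

breed at age 2: R₀ = 0.73 × (0.9 + 0.31 × 5.6) = 0.73 × 2.6360 = 1.9243
delay to age 3: R₀ = 0.73 × (0.80 × 5.6) = 0.73 × 4.4800 = 3.2704
Higher: delay to age 3 (3.2704).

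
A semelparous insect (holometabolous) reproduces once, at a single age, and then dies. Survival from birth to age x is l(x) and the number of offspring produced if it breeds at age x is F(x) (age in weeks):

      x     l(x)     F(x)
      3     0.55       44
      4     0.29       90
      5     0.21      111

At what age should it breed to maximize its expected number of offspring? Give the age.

4

Expected offspring if breeding at age x = l(x) × F(x):
  age 3: 0.55 × 44 = 24.200
  age 4: 0.29 × 90 = 26.100
  age 5: 0.21 × 111 = 23.310
Maximum at age 4 (26.100).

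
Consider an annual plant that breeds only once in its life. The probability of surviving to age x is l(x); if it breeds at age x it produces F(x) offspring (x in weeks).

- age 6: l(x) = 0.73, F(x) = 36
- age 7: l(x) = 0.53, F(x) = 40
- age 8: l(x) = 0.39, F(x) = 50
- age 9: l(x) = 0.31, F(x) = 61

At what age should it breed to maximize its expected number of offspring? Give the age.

Expected offspring if breeding at age x = l(x) × F(x):
  age 6: 0.73 × 36 = 26.280
  age 7: 0.53 × 40 = 21.200
  age 8: 0.39 × 50 = 19.500
  age 9: 0.31 × 61 = 18.910
Maximum at age 6 (26.280).

6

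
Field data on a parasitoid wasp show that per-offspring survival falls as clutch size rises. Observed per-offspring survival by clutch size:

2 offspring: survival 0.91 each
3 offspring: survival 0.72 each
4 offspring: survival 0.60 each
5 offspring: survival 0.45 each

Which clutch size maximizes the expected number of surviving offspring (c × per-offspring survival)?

Expected surviving offspring = c × s(c):
  c=2: 2 × 0.91 = 1.820
  c=3: 3 × 0.72 = 2.160
  c=4: 4 × 0.60 = 2.400
  c=5: 5 × 0.45 = 2.250
Maximum at c = 4 (2.400 surviving offspring).

4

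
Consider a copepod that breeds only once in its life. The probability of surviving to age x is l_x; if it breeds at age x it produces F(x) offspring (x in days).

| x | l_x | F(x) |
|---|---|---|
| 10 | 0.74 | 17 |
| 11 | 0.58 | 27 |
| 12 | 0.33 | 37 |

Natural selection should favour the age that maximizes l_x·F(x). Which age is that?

Expected offspring if breeding at age x = l_x × F(x):
  age 10: 0.74 × 17 = 12.580
  age 11: 0.58 × 27 = 15.660
  age 12: 0.33 × 37 = 12.210
Maximum at age 11 (15.660).

11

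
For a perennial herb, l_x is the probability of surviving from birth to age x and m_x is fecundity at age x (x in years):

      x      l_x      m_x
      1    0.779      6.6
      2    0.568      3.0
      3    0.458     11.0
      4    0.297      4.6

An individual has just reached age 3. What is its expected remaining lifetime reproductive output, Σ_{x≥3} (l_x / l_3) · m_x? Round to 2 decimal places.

13.98

l_3 = 0.458. Conditional survival from age 3 to x is l_x / l_3.
  x=3: (0.458/0.458) × 11.0 = 11.0000
  x=4: (0.297/0.458) × 4.6 = 2.9830
Sum = 11.0000 + 2.9830 = 13.9830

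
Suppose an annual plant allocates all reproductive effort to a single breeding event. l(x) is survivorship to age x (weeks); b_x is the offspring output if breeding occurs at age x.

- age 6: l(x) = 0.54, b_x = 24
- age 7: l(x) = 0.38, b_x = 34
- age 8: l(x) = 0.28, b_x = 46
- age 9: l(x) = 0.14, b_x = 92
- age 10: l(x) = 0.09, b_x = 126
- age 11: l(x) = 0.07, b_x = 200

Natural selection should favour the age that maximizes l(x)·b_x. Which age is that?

11

Expected offspring if breeding at age x = l(x) × b_x:
  age 6: 0.54 × 24 = 12.960
  age 7: 0.38 × 34 = 12.920
  age 8: 0.28 × 46 = 12.880
  age 9: 0.14 × 92 = 12.880
  age 10: 0.09 × 126 = 11.340
  age 11: 0.07 × 200 = 14.000
Maximum at age 11 (14.000).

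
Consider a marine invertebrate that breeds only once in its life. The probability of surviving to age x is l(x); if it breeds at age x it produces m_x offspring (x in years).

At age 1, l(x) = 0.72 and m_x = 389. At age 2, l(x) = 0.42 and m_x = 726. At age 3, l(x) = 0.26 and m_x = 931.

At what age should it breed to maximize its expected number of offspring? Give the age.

Expected offspring if breeding at age x = l(x) × m_x:
  age 1: 0.72 × 389 = 280.080
  age 2: 0.42 × 726 = 304.920
  age 3: 0.26 × 931 = 242.060
Maximum at age 2 (304.920).

2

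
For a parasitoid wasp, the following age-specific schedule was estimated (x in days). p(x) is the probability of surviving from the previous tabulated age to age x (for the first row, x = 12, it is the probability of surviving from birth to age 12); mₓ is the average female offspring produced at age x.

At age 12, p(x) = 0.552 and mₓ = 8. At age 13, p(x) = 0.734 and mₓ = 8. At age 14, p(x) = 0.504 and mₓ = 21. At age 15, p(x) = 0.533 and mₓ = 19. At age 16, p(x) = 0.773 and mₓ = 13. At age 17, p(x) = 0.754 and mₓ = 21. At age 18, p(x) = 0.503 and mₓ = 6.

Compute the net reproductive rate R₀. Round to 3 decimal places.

16.631

Survivorship from birth: l_x = p_12·p_13·…·p_x.
  l_12 = 0.55200
  l_13 = 0.40517
  l_14 = 0.20420
  l_15 = 0.10884
  l_16 = 0.08413
  l_17 = 0.06344
  l_18 = 0.03191
R₀ = Σ l_x mₓ:
  age 12: 0.55200 × 8 = 4.4160
  age 13: 0.40517 × 8 = 3.2414
  age 14: 0.20420 × 21 = 4.2882
  age 15: 0.10884 × 19 = 2.0680
  age 16: 0.08413 × 13 = 1.0937
  age 17: 0.06344 × 21 = 1.3322
  age 18: 0.03191 × 6 = 0.1915
R₀ = 4.4160 + 3.2414 + 4.2882 + 2.0680 + 1.0937 + 1.3322 + 0.1915 = 16.6309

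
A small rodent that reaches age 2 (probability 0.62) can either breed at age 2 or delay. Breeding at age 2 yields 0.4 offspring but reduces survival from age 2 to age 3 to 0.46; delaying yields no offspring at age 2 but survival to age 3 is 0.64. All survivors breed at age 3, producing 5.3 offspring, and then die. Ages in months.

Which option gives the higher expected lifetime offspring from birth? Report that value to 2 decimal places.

breed at age 2: R₀ = 0.62 × (0.4 + 0.46 × 5.3) = 0.62 × 2.8380 = 1.7596
delay to age 3: R₀ = 0.62 × (0.64 × 5.3) = 0.62 × 3.3920 = 2.1030
Higher: delay to age 3 (2.1030).

2.10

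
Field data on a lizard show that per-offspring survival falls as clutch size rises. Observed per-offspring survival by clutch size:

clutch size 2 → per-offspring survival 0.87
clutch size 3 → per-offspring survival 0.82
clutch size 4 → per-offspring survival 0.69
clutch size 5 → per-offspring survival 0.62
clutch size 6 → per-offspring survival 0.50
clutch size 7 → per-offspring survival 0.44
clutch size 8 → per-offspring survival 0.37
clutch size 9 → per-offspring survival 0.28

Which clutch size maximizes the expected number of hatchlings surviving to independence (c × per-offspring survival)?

Expected hatchlings surviving to independence = c × s(c):
  c=2: 2 × 0.87 = 1.740
  c=3: 3 × 0.82 = 2.460
  c=4: 4 × 0.69 = 2.760
  c=5: 5 × 0.62 = 3.100
  c=6: 6 × 0.50 = 3.000
  c=7: 7 × 0.44 = 3.080
  c=8: 8 × 0.37 = 2.960
  c=9: 9 × 0.28 = 2.520
Maximum at c = 5 (3.100 hatchlings surviving to independence).

5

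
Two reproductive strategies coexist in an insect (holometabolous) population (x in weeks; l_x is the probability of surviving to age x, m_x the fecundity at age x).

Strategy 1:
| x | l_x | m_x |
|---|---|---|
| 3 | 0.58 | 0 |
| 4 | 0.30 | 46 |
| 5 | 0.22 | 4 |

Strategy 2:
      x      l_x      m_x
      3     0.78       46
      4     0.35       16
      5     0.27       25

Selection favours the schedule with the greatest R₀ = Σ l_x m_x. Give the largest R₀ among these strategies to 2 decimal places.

Strategy 1: R₀ = 0.58×0 + 0.30×46 + 0.22×4 = 14.6800
Strategy 2: R₀ = 0.78×46 + 0.35×16 + 0.27×25 = 48.2300
Highest R₀: strategy 2 with 48.2300.

48.23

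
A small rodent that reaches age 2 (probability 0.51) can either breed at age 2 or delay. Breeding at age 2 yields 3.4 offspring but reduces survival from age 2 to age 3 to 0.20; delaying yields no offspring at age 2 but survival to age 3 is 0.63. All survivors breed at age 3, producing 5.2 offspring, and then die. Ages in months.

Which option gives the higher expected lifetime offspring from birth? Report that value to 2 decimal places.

2.26

breed at age 2: R₀ = 0.51 × (3.4 + 0.20 × 5.2) = 0.51 × 4.4400 = 2.2644
delay to age 3: R₀ = 0.51 × (0.63 × 5.2) = 0.51 × 3.2760 = 1.6708
Higher: breed at age 2 (2.2644).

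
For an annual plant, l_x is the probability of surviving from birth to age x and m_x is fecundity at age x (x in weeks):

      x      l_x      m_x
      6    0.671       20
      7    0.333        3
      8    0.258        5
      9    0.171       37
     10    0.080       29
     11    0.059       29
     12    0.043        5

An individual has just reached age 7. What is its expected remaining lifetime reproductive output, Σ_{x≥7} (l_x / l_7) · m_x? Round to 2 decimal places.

l_7 = 0.333. Conditional survival from age 7 to x is l_x / l_7.
  x=7: (0.333/0.333) × 3 = 3.0000
  x=8: (0.258/0.333) × 5 = 3.8739
  x=9: (0.171/0.333) × 37 = 19.0000
  x=10: (0.080/0.333) × 29 = 6.9670
  x=11: (0.059/0.333) × 29 = 5.1381
  x=12: (0.043/0.333) × 5 = 0.6456
Sum = 3.0000 + 3.8739 + 19.0000 + 6.9670 + 5.1381 + 0.6456 = 38.6246

38.62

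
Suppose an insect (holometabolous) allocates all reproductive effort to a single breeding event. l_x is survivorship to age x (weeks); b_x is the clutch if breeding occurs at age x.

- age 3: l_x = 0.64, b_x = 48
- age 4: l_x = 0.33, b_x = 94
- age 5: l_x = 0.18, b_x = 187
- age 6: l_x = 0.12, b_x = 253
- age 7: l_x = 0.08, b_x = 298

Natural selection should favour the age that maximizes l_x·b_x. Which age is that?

5

Expected offspring if breeding at age x = l_x × b_x:
  age 3: 0.64 × 48 = 30.720
  age 4: 0.33 × 94 = 31.020
  age 5: 0.18 × 187 = 33.660
  age 6: 0.12 × 253 = 30.360
  age 7: 0.08 × 298 = 23.840
Maximum at age 5 (33.660).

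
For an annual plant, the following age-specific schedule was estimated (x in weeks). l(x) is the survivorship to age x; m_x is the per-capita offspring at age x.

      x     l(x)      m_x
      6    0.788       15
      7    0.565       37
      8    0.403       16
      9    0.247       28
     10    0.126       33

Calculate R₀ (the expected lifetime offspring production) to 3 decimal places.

50.247

R₀ = Σ l(x) m_x:
  age 6: 0.788 × 15 = 11.8200
  age 7: 0.565 × 37 = 20.9050
  age 8: 0.403 × 16 = 6.4480
  age 9: 0.247 × 28 = 6.9160
  age 10: 0.126 × 33 = 4.1580
R₀ = 11.8200 + 20.9050 + 6.4480 + 6.9160 + 4.1580 = 50.2470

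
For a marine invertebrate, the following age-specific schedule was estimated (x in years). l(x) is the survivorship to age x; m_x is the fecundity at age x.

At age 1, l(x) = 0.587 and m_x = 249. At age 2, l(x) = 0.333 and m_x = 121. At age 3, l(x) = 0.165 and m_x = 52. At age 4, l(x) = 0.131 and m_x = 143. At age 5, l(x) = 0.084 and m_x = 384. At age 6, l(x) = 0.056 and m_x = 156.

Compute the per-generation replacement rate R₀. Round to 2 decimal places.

254.76

R₀ = Σ l(x) m_x:
  age 1: 0.587 × 249 = 146.1630
  age 2: 0.333 × 121 = 40.2930
  age 3: 0.165 × 52 = 8.5800
  age 4: 0.131 × 143 = 18.7330
  age 5: 0.084 × 384 = 32.2560
  age 6: 0.056 × 156 = 8.7360
R₀ = 146.1630 + 40.2930 + 8.5800 + 18.7330 + 32.2560 + 8.7360 = 254.7610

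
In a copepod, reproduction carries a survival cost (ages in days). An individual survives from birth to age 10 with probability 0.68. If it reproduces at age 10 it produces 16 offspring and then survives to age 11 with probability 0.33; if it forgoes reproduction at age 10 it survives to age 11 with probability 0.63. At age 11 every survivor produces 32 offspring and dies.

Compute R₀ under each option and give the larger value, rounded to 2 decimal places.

18.06

breed at age 10: R₀ = 0.68 × (16 + 0.33 × 32) = 0.68 × 26.5600 = 18.0608
delay to age 11: R₀ = 0.68 × (0.63 × 32) = 0.68 × 20.1600 = 13.7088
Higher: breed at age 10 (18.0608).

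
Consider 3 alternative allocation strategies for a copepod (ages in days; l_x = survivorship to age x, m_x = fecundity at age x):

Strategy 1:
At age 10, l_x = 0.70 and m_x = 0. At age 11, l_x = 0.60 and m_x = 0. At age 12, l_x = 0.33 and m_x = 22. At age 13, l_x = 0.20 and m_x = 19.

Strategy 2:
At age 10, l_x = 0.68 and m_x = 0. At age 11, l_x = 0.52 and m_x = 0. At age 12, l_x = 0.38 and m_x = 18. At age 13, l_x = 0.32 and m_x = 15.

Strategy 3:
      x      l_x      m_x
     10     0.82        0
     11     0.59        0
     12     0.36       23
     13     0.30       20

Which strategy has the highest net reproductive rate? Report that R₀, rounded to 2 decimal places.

Strategy 1: R₀ = 0.70×0 + 0.60×0 + 0.33×22 + 0.20×19 = 11.0600
Strategy 2: R₀ = 0.68×0 + 0.52×0 + 0.38×18 + 0.32×15 = 11.6400
Strategy 3: R₀ = 0.82×0 + 0.59×0 + 0.36×23 + 0.30×20 = 14.2800
Highest R₀: strategy 3 with 14.2800.

14.28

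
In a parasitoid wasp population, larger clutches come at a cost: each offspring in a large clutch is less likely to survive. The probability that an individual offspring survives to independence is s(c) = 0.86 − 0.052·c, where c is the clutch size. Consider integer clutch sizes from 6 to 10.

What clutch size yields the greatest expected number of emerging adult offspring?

Expected emerging adult offspring = c × s(c):
  c=6: 6 × 0.548 = 3.288
  c=7: 7 × 0.496 = 3.472
  c=8: 8 × 0.444 = 3.552
  c=9: 9 × 0.392 = 3.528
  c=10: 10 × 0.340 = 3.400
Maximum at c = 8 (3.552 emerging adult offspring).

8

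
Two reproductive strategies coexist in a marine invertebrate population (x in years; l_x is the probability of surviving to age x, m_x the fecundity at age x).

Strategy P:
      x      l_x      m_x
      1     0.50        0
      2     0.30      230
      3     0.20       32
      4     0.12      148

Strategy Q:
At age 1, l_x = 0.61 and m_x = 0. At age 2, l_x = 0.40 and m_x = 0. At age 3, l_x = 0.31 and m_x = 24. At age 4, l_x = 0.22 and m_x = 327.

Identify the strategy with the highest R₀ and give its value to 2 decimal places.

Strategy P: R₀ = 0.50×0 + 0.30×230 + 0.20×32 + 0.12×148 = 93.1600
Strategy Q: R₀ = 0.61×0 + 0.40×0 + 0.31×24 + 0.22×327 = 79.3800
Highest R₀: strategy P with 93.1600.

93.16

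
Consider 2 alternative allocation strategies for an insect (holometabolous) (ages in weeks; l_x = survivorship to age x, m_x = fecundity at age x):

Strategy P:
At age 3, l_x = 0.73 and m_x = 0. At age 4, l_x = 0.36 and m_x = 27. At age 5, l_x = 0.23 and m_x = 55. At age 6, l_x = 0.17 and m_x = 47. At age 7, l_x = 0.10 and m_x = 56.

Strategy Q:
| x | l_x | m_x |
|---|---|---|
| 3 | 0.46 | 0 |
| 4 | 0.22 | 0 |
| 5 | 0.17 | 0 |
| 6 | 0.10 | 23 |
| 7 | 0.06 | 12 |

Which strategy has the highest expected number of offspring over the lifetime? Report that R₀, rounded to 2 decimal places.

35.96

Strategy P: R₀ = 0.73×0 + 0.36×27 + 0.23×55 + 0.17×47 + 0.10×56 = 35.9600
Strategy Q: R₀ = 0.46×0 + 0.22×0 + 0.17×0 + 0.10×23 + 0.06×12 = 3.0200
Highest R₀: strategy P with 35.9600.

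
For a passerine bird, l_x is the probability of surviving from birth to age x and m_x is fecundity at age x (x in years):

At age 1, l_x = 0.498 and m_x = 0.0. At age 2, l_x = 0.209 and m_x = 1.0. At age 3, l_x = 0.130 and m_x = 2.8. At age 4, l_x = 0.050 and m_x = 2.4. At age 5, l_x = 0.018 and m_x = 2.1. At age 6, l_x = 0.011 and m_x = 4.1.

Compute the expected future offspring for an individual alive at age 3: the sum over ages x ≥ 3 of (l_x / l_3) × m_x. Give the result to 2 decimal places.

l_3 = 0.130. Conditional survival from age 3 to x is l_x / l_3.
  x=3: (0.130/0.130) × 2.8 = 2.8000
  x=4: (0.050/0.130) × 2.4 = 0.9231
  x=5: (0.018/0.130) × 2.1 = 0.2908
  x=6: (0.011/0.130) × 4.1 = 0.3469
Sum = 2.8000 + 0.9231 + 0.2908 + 0.3469 = 4.3608

4.36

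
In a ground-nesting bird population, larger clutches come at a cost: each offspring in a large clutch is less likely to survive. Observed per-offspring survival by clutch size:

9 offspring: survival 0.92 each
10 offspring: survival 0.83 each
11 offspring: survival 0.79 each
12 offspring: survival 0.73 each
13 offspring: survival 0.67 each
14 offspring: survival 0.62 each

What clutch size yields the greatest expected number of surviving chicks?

Expected surviving chicks = c × s(c):
  c=9: 9 × 0.92 = 8.280
  c=10: 10 × 0.83 = 8.300
  c=11: 11 × 0.79 = 8.690
  c=12: 12 × 0.73 = 8.760
  c=13: 13 × 0.67 = 8.710
  c=14: 14 × 0.62 = 8.680
Maximum at c = 12 (8.760 surviving chicks).

12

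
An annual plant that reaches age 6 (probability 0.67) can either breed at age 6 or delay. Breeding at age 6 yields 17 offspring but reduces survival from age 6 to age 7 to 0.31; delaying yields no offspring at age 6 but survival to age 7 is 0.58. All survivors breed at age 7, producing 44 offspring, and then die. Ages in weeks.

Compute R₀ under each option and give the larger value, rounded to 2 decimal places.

20.53

breed at age 6: R₀ = 0.67 × (17 + 0.31 × 44) = 0.67 × 30.6400 = 20.5288
delay to age 7: R₀ = 0.67 × (0.58 × 44) = 0.67 × 25.5200 = 17.0984
Higher: breed at age 6 (20.5288).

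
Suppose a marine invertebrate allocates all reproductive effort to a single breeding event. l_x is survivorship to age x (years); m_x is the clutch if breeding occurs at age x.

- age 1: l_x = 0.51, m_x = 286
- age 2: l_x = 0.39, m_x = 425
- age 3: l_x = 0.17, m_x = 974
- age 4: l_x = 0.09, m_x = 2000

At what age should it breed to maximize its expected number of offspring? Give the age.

Expected offspring if breeding at age x = l_x × m_x:
  age 1: 0.51 × 286 = 145.860
  age 2: 0.39 × 425 = 165.750
  age 3: 0.17 × 974 = 165.580
  age 4: 0.09 × 2000 = 180.000
Maximum at age 4 (180.000).

4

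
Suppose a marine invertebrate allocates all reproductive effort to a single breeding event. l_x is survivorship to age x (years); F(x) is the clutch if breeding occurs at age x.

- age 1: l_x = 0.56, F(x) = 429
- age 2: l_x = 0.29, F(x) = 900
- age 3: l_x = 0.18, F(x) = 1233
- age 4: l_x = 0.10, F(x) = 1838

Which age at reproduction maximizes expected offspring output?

Expected offspring if breeding at age x = l_x × F(x):
  age 1: 0.56 × 429 = 240.240
  age 2: 0.29 × 900 = 261.000
  age 3: 0.18 × 1233 = 221.940
  age 4: 0.10 × 1838 = 183.800
Maximum at age 2 (261.000).

2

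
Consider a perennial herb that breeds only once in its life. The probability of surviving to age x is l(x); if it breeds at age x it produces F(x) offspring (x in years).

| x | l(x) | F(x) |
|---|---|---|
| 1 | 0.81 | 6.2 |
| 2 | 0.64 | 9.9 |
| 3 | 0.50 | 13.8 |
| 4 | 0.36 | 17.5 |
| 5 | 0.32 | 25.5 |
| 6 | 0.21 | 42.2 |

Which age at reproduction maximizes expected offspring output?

Expected offspring if breeding at age x = l(x) × F(x):
  age 1: 0.81 × 6.2 = 5.022
  age 2: 0.64 × 9.9 = 6.336
  age 3: 0.50 × 13.8 = 6.900
  age 4: 0.36 × 17.5 = 6.300
  age 5: 0.32 × 25.5 = 8.160
  age 6: 0.21 × 42.2 = 8.862
Maximum at age 6 (8.862).

6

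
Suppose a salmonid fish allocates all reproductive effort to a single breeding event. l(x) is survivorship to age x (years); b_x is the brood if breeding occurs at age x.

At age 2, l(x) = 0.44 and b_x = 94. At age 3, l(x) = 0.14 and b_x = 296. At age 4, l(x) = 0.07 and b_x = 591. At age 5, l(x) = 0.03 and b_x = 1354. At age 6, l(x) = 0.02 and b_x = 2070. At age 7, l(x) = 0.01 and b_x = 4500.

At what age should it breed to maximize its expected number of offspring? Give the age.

7

Expected offspring if breeding at age x = l(x) × b_x:
  age 2: 0.44 × 94 = 41.360
  age 3: 0.14 × 296 = 41.440
  age 4: 0.07 × 591 = 41.370
  age 5: 0.03 × 1354 = 40.620
  age 6: 0.02 × 2070 = 41.400
  age 7: 0.01 × 4500 = 45.000
Maximum at age 7 (45.000).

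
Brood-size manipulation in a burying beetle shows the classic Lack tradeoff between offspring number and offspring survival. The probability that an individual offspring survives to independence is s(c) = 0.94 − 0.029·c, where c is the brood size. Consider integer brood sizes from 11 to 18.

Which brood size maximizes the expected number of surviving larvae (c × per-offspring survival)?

Expected surviving larvae = c × s(c):
  c=11: 11 × 0.621 = 6.831
  c=12: 12 × 0.592 = 7.104
  c=13: 13 × 0.563 = 7.319
  c=14: 14 × 0.534 = 7.476
  c=15: 15 × 0.505 = 7.575
  c=16: 16 × 0.476 = 7.616
  c=17: 17 × 0.447 = 7.599
  c=18: 18 × 0.418 = 7.524
Maximum at c = 16 (7.616 surviving larvae).

16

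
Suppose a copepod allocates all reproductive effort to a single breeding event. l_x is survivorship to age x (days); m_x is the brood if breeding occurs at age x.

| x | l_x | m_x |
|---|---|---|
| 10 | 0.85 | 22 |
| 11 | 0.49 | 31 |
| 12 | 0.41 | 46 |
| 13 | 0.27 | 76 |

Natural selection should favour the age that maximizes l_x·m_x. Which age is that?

13

Expected offspring if breeding at age x = l_x × m_x:
  age 10: 0.85 × 22 = 18.700
  age 11: 0.49 × 31 = 15.190
  age 12: 0.41 × 46 = 18.860
  age 13: 0.27 × 76 = 20.520
Maximum at age 13 (20.520).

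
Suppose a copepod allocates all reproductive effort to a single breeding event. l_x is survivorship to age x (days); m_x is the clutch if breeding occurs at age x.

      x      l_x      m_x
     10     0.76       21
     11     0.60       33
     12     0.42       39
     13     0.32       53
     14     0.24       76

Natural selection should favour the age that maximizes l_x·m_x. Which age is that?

11

Expected offspring if breeding at age x = l_x × m_x:
  age 10: 0.76 × 21 = 15.960
  age 11: 0.60 × 33 = 19.800
  age 12: 0.42 × 39 = 16.380
  age 13: 0.32 × 53 = 16.960
  age 14: 0.24 × 76 = 18.240
Maximum at age 11 (19.800).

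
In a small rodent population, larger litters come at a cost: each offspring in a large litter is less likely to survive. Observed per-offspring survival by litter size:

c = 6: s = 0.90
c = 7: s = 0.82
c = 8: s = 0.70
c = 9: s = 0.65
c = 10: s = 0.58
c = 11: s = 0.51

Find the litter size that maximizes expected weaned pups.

9

Expected weaned pups = c × s(c):
  c=6: 6 × 0.90 = 5.400
  c=7: 7 × 0.82 = 5.740
  c=8: 8 × 0.70 = 5.600
  c=9: 9 × 0.65 = 5.850
  c=10: 10 × 0.58 = 5.800
  c=11: 11 × 0.51 = 5.610
Maximum at c = 9 (5.850 weaned pups).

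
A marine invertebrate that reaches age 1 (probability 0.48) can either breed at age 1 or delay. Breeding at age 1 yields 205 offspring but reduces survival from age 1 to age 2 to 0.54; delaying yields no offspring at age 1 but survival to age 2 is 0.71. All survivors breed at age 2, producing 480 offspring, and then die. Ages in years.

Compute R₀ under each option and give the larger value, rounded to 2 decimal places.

222.82

breed at age 1: R₀ = 0.48 × (205 + 0.54 × 480) = 0.48 × 464.2000 = 222.8160
delay to age 2: R₀ = 0.48 × (0.71 × 480) = 0.48 × 340.8000 = 163.5840
Higher: breed at age 1 (222.8160).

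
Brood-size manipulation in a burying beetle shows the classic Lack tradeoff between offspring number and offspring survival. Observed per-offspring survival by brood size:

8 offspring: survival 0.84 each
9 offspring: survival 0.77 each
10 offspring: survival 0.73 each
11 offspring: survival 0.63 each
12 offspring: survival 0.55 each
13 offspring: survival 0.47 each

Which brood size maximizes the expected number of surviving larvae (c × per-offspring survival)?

Expected surviving larvae = c × s(c):
  c=8: 8 × 0.84 = 6.720
  c=9: 9 × 0.77 = 6.930
  c=10: 10 × 0.73 = 7.300
  c=11: 11 × 0.63 = 6.930
  c=12: 12 × 0.55 = 6.600
  c=13: 13 × 0.47 = 6.110
Maximum at c = 10 (7.300 surviving larvae).

10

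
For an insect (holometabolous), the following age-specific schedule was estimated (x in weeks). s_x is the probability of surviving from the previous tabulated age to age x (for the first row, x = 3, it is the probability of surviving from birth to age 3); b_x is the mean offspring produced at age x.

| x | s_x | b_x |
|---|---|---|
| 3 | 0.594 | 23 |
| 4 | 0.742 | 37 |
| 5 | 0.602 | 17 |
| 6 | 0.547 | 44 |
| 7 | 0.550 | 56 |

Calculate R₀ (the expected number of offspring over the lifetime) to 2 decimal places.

Survivorship from birth: l_x = s_3·s_4·…·s_x.
  l_3 = 0.59400
  l_4 = 0.44075
  l_5 = 0.26533
  l_6 = 0.14514
  l_7 = 0.07982
R₀ = Σ l_x b_x:
  age 3: 0.59400 × 23 = 13.6620
  age 4: 0.44075 × 37 = 16.3077
  age 5: 0.26533 × 17 = 4.5106
  age 6: 0.14514 × 44 = 6.3862
  age 7: 0.07982 × 56 = 4.4699
R₀ = 13.6620 + 16.3077 + 4.5106 + 6.3862 + 4.4699 = 45.3364

45.34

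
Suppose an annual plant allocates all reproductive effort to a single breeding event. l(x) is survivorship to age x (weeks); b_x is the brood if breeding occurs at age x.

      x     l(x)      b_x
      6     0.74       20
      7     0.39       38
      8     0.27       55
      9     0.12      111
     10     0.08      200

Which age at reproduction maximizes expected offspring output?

10

Expected offspring if breeding at age x = l(x) × b_x:
  age 6: 0.74 × 20 = 14.800
  age 7: 0.39 × 38 = 14.820
  age 8: 0.27 × 55 = 14.850
  age 9: 0.12 × 111 = 13.320
  age 10: 0.08 × 200 = 16.000
Maximum at age 10 (16.000).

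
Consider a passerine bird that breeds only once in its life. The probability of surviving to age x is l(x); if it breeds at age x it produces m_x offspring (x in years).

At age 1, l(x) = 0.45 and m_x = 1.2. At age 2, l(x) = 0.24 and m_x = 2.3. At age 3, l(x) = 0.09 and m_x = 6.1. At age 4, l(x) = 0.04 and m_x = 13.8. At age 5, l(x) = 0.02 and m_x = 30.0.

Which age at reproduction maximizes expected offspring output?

5

Expected offspring if breeding at age x = l(x) × m_x:
  age 1: 0.45 × 1.2 = 0.540
  age 2: 0.24 × 2.3 = 0.552
  age 3: 0.09 × 6.1 = 0.549
  age 4: 0.04 × 13.8 = 0.552
  age 5: 0.02 × 30.0 = 0.600
Maximum at age 5 (0.600).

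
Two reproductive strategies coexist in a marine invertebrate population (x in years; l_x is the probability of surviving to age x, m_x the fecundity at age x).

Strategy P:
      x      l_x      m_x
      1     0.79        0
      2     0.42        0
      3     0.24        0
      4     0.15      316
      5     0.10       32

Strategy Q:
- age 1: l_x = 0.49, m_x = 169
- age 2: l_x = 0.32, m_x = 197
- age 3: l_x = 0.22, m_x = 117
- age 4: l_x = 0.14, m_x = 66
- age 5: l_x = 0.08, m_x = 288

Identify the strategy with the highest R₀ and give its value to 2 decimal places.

Strategy P: R₀ = 0.79×0 + 0.42×0 + 0.24×0 + 0.15×316 + 0.10×32 = 50.6000
Strategy Q: R₀ = 0.49×169 + 0.32×197 + 0.22×117 + 0.14×66 + 0.08×288 = 203.8700
Highest R₀: strategy Q with 203.8700.

203.87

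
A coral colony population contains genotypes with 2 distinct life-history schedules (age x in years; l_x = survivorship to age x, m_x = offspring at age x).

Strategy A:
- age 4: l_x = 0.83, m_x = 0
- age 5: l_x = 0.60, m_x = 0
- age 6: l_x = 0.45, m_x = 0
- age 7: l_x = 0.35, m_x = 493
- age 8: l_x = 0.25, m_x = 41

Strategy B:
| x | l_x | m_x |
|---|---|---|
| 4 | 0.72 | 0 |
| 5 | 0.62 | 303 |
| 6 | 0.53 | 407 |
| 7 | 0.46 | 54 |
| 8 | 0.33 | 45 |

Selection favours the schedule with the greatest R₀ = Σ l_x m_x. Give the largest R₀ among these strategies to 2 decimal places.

Strategy A: R₀ = 0.83×0 + 0.60×0 + 0.45×0 + 0.35×493 + 0.25×41 = 182.8000
Strategy B: R₀ = 0.72×0 + 0.62×303 + 0.53×407 + 0.46×54 + 0.33×45 = 443.2600
Highest R₀: strategy B with 443.2600.

443.26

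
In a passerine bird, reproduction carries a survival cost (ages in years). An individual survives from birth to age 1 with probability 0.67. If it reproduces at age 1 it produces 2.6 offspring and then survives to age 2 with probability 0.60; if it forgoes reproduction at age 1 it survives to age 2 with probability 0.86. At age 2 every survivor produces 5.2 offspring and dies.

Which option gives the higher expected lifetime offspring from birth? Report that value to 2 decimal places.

breed at age 1: R₀ = 0.67 × (2.6 + 0.60 × 5.2) = 0.67 × 5.7200 = 3.8324
delay to age 2: R₀ = 0.67 × (0.86 × 5.2) = 0.67 × 4.4720 = 2.9962
Higher: breed at age 1 (3.8324).

3.83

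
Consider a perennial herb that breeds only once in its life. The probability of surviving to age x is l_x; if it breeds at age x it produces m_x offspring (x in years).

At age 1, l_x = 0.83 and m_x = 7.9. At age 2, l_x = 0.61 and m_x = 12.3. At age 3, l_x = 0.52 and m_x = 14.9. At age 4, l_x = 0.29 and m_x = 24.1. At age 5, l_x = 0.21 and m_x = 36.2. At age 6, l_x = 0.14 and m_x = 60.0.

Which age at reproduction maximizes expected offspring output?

6

Expected offspring if breeding at age x = l_x × m_x:
  age 1: 0.83 × 7.9 = 6.557
  age 2: 0.61 × 12.3 = 7.503
  age 3: 0.52 × 14.9 = 7.748
  age 4: 0.29 × 24.1 = 6.989
  age 5: 0.21 × 36.2 = 7.602
  age 6: 0.14 × 60.0 = 8.400
Maximum at age 6 (8.400).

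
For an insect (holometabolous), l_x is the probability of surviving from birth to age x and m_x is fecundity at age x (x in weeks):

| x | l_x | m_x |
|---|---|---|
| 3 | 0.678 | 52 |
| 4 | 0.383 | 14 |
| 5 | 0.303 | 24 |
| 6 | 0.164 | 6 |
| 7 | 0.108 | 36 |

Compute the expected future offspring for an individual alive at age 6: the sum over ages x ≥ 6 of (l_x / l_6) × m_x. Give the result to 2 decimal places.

29.71

l_6 = 0.164. Conditional survival from age 6 to x is l_x / l_6.
  x=6: (0.164/0.164) × 6 = 6.0000
  x=7: (0.108/0.164) × 36 = 23.7073
Sum = 6.0000 + 23.7073 = 29.7073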